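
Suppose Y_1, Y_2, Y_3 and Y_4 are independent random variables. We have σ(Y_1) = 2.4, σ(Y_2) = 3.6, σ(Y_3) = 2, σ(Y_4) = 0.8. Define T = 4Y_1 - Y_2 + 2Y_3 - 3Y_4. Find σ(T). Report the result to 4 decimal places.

Var(Y_1) = 5.76, Var(Y_2) = 12.96, Var(Y_3) = 4, Var(Y_4) = 0.64
By independence, Var(T) = (4)²Var(Y_1) + (-1)²Var(Y_2) + (2)²Var(Y_3) + (-3)²Var(Y_4)
= (4)²·5.76 + (-1)²·12.96 + (2)²·4 + (-3)²·0.64 = 126.88
σ(T) = √126.88 ≈ 11.2641

11.2641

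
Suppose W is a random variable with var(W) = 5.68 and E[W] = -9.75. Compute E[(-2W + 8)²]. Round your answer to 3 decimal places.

778.970

E[-2W + 8] = -2·-9.75 + 8 = 27.5
var(-2W + 8) = (-2)²·5.68 = 22.72
E[(-2W + 8)²] = var((-2W + 8)) + (E[(-2W + 8)])² = 22.72 + (27.5)² = 778.97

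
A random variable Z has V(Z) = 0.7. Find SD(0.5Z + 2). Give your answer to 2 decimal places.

0.42

V(0.5Z + 2) = (0.5)²·0.7 = 0.175
SD(0.5Z + 2) = √0.175 ≈ 0.42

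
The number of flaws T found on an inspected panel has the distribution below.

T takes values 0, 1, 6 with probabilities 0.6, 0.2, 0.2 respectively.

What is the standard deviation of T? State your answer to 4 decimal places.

2.3324

E[T] = (0)(0.6) + (1)(0.2) + (6)(0.2) = 1.4
E[T²] = (0)²(0.6) + (1)²(0.2) + (6)²(0.2) = 7.4
V(T) = E[T²] − (E[T])² = 7.4 − (1.4)² = 5.44
sd(T) = √5.44 ≈ 2.3324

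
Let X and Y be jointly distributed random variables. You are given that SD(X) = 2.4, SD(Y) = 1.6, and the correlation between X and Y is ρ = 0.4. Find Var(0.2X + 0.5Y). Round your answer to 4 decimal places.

Var(X) = (2.4)² = 5.76;  Var(Y) = (1.6)² = 2.56
cov(X,Y) = ρ·SD(X)·SD(Y) = 0.4·2.4·1.6 = 1.536
Var(0.2X + 0.5Y) = (0.2)²·Var(X) + (0.5)²·Var(Y) + 2·(0.2)·(0.5)·cov(X,Y)
= 0.04·5.76 + 0.25·2.56 + 0.2·1.536 = 1.1776

1.1776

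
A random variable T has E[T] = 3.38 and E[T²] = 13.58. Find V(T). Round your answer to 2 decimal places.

2.16

V(T) = 13.58 − (3.38)² = 2.1556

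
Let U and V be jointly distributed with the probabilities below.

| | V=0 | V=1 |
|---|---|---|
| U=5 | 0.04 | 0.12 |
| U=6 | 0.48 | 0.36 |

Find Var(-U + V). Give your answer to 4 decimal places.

0.4704

E[U] = 5.84,  E[V] = 0.48,  E[UV] = 2.76
Var(U) = 34.24 − (5.84)² = 0.1344;  Var(V) = 0.48 − (0.48)² = 0.2496
cov(U,V) = 2.76 − (5.84)(0.48) = -0.0432
Var(-U + V) = (-1)²·0.1344 + (1)²·0.2496 + 2·(-1)·(1)·-0.0432 = 0.4704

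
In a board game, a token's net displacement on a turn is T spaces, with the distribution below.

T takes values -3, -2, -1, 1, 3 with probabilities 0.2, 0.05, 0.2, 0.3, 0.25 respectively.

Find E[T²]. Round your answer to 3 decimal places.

4.750

E[T²] = (-3)²(0.2) + (-2)²(0.05) + (-1)²(0.2) + (1)²(0.3) + (3)²(0.25) = 4.75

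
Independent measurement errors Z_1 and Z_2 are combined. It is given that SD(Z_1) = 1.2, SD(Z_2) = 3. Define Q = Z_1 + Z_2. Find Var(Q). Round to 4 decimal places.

10.4400

Var(Z_1) = 1.44, Var(Z_2) = 9
By independence, Var(Q) = (1)²Var(Z_1) + (1)²Var(Z_2)
= (1)²·1.44 + (1)²·9 = 10.44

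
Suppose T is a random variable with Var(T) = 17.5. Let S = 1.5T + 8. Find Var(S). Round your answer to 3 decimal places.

39.375

Var(1.5T + 8) = (1.5)²·Var(T) = 2.25·17.5 = 39.375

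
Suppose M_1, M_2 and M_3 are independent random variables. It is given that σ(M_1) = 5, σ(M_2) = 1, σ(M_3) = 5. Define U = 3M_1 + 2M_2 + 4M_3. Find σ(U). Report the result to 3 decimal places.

25.080

Var(M_1) = 25, Var(M_2) = 1, Var(M_3) = 25
By independence, Var(U) = (3)²Var(M_1) + (2)²Var(M_2) + (4)²Var(M_3)
= (3)²·25 + (2)²·1 + (4)²·25 = 629
σ(U) = √629 ≈ 25.080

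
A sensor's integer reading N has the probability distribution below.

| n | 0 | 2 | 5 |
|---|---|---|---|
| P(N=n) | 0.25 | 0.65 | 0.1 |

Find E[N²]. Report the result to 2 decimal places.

5.10

E[N²] = (0)²(0.25) + (2)²(0.65) + (5)²(0.1) = 5.1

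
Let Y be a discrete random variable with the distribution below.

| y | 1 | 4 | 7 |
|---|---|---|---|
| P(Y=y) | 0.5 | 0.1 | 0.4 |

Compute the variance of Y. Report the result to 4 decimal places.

8.0100

E[Y] = (1)(0.5) + (4)(0.1) + (7)(0.4) = 3.7
E[Y²] = (1)²(0.5) + (4)²(0.1) + (7)²(0.4) = 21.7
V(Y) = E[Y²] − (E[Y])² = 21.7 − (3.7)² = 8.01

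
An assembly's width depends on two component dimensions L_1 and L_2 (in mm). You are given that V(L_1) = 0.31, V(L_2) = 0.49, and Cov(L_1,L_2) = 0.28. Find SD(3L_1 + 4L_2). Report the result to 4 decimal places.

V(3L_1 + 4L_2) = (3)²·V(L_1) + (4)²·V(L_2) + 2·(3)·(4)·Cov(L_1,L_2)
= 9·0.31 + 16·0.49 + 24·0.28 = 17.35
SD(3L_1 + 4L_2) = √17.35 ≈ 4.1653

4.1653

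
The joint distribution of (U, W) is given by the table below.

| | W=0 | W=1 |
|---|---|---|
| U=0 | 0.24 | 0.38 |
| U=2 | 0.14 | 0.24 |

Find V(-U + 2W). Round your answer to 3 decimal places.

E[U] = 0.76,  E[W] = 0.62,  E[UW] = 0.48
V(U) = 1.52 − (0.76)² = 0.9424;  V(W) = 0.62 − (0.62)² = 0.2356
Cov(U,W) = 0.48 − (0.76)(0.62) = 0.0088
V(-U + 2W) = (-1)²·0.9424 + (2)²·0.2356 + 2·(-1)·(2)·0.0088 = 1.8496

1.850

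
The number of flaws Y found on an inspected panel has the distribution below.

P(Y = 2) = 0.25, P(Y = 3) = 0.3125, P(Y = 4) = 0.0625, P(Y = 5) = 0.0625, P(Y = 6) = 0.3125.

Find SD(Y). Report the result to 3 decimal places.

E[Y] = (2)(0.25) + (3)(0.3125) + (4)(0.0625) + (5)(0.0625) + (6)(0.3125) = 3.875
E[Y²] = (2)²(0.25) + (3)²(0.3125) + (4)²(0.0625) + (5)²(0.0625) + (6)²(0.3125) = 17.625
V(Y) = E[Y²] − (E[Y])² = 17.625 − (3.875)² = 2.609375
SD(Y) = √2.609375 ≈ 1.615

1.615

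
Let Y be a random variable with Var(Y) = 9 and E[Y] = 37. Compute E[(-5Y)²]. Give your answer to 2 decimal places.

E[-5Y] = -5·37 = -185
Var(-5Y) = (-5)²·9 = 225
E[(-5Y)²] = Var((-5Y)) + (E[(-5Y)])² = 225 + (-185)² = 34450

34450.00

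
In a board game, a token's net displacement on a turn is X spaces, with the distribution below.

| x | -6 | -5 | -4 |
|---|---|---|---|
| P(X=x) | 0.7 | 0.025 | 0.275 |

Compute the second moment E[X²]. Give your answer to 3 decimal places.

30.225

E[X²] = (-6)²(0.7) + (-5)²(0.025) + (-4)²(0.275) = 30.225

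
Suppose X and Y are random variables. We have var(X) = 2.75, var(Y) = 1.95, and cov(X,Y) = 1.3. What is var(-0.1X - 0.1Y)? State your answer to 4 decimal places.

var(-0.1X - 0.1Y) = (-0.1)²·var(X) + (-0.1)²·var(Y) + 2·(-0.1)·(-0.1)·cov(X,Y)
= 0.01·2.75 + 0.01·1.95 + 0.02·1.3 = 0.073

0.0730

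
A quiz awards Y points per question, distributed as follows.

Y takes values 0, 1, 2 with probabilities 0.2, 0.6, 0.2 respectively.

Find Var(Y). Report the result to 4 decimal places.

0.4000

E[Y] = (0)(0.2) + (1)(0.6) + (2)(0.2) = 1
E[Y²] = (0)²(0.2) + (1)²(0.6) + (2)²(0.2) = 1.4
Var(Y) = E[Y²] − (E[Y])² = 1.4 − (1)² = 0.4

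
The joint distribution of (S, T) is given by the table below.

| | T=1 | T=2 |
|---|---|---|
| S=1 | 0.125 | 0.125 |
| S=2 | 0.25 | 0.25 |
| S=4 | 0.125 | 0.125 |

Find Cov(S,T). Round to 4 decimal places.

0.0000

E[S] = 2.25,  E[T] = 1.5
E[ST] = 3.375
Cov(S,T) = E[ST] − E[S]E[T] = 3.375 − (2.25)(1.5) = 0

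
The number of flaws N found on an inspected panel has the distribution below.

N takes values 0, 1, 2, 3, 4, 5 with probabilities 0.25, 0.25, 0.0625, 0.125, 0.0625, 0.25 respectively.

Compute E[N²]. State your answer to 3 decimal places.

8.875

E[N²] = (0)²(0.25) + (1)²(0.25) + (2)²(0.0625) + (3)²(0.125) + (4)²(0.0625) + (5)²(0.25) = 8.875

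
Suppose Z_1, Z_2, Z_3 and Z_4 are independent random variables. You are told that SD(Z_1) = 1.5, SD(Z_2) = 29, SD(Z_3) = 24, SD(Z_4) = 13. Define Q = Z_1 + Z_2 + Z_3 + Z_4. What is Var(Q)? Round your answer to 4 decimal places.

Var(Z_1) = 2.25, Var(Z_2) = 841, Var(Z_3) = 576, Var(Z_4) = 169
By independence, Var(Q) = (1)²Var(Z_1) + (1)²Var(Z_2) + (1)²Var(Z_3) + (1)²Var(Z_4)
= (1)²·2.25 + (1)²·841 + (1)²·576 + (1)²·169 = 1588.25

1588.2500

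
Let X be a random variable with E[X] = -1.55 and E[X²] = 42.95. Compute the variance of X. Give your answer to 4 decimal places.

40.5475

var(X) = 42.95 − (-1.55)² = 40.5475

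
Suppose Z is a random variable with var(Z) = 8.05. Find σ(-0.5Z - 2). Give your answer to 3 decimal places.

var(-0.5Z - 2) = (-0.5)²·8.05 = 2.0125
σ(-0.5Z - 2) = √2.0125 ≈ 1.419

1.419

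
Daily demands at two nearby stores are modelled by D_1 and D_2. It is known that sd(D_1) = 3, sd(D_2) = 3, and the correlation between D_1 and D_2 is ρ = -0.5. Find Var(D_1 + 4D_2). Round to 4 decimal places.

Var(D_1) = (3)² = 9;  Var(D_2) = (3)² = 9
Cov(D_1,D_2) = ρ·sd(D_1)·sd(D_2) = -0.5·3·3 = -4.5
Var(D_1 + 4D_2) = (1)²·Var(D_1) + (4)²·Var(D_2) + 2·(1)·(4)·Cov(D_1,D_2)
= 1·9 + 16·9 + 8·-4.5 = 117

117.0000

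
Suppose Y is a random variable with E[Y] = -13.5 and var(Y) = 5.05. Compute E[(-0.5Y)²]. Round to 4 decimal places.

46.8250

E[-0.5Y] = -0.5·-13.5 = 6.75
var(-0.5Y) = (-0.5)²·5.05 = 1.2625
E[(-0.5Y)²] = var((-0.5Y)) + (E[(-0.5Y)])² = 1.2625 + (6.75)² = 46.825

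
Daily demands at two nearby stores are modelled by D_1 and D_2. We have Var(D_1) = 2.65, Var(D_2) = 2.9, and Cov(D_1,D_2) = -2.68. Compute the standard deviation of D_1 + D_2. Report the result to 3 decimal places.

0.436

Var(D_1 + D_2) = (1)²·Var(D_1) + (1)²·Var(D_2) + 2·(1)·(1)·Cov(D_1,D_2)
= 1·2.65 + 1·2.9 + 2·-2.68 = 0.19
SD(D_1 + D_2) = √0.19 ≈ 0.436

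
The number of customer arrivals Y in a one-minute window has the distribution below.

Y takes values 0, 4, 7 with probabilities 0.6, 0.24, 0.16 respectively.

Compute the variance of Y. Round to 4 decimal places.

E[Y] = (0)(0.6) + (4)(0.24) + (7)(0.16) = 2.08
E[Y²] = (0)²(0.6) + (4)²(0.24) + (7)²(0.16) = 11.68
Var(Y) = E[Y²] − (E[Y])² = 11.68 − (2.08)² = 7.3536

7.3536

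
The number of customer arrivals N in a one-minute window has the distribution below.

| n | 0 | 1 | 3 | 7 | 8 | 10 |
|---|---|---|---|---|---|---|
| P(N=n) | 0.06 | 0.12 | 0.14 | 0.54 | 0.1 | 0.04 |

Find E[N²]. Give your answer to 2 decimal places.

E[N²] = (0)²(0.06) + (1)²(0.12) + (3)²(0.14) + (7)²(0.54) + (8)²(0.1) + (10)²(0.04) = 38.24

38.24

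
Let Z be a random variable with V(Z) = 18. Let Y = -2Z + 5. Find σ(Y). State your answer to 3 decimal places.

V(-2Z + 5) = (-2)²·18 = 72
σ(Y) = √72 ≈ 8.485

8.485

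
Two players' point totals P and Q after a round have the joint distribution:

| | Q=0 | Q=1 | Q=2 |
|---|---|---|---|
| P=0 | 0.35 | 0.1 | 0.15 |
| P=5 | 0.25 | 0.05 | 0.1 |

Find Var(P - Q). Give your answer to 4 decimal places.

E[P] = 2,  E[Q] = 0.65,  E[PQ] = 1.25
Var(P) = 10 − (2)² = 6;  Var(Q) = 1.15 − (0.65)² = 0.7275
Cov(P,Q) = 1.25 − (2)(0.65) = -0.05
Var(P - Q) = (1)²·6 + (-1)²·0.7275 + 2·(1)·(-1)·-0.05 = 6.8275

6.8275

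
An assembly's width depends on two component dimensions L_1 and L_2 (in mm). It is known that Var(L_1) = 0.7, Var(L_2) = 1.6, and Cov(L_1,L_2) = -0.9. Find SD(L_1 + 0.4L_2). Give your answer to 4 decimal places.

0.4858

Var(L_1 + 0.4L_2) = (1)²·Var(L_1) + (0.4)²·Var(L_2) + 2·(1)·(0.4)·Cov(L_1,L_2)
= 1·0.7 + 0.16·1.6 + 0.8·-0.9 = 0.236
SD(L_1 + 0.4L_2) = √0.236 ≈ 0.4858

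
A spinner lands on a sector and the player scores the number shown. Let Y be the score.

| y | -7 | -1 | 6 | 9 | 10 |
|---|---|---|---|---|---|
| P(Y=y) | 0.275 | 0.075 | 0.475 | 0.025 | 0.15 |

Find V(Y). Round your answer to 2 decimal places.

41.04

E[Y] = (-7)(0.275) + (-1)(0.075) + (6)(0.475) + (9)(0.025) + (10)(0.15) = 2.575
E[Y²] = (-7)²(0.275) + (-1)²(0.075) + (6)²(0.475) + (9)²(0.025) + (10)²(0.15) = 47.675
V(Y) = E[Y²] − (E[Y])² = 47.675 − (2.575)² = 41.044375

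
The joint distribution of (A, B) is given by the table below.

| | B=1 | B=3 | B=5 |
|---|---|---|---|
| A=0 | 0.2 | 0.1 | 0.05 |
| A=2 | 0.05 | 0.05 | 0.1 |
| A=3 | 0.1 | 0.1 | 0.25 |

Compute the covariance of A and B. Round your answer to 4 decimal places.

E[A] = 1.75,  E[B] = 3.1
E[AB] = 6.35
Cov(A,B) = E[AB] − E[A]E[B] = 6.35 − (1.75)(3.1) = 0.925

0.9250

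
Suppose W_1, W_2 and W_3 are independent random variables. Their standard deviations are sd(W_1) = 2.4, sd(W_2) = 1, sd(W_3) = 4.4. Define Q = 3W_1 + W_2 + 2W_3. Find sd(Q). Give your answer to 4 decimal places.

11.4140

var(W_1) = 5.76, var(W_2) = 1, var(W_3) = 19.36
By independence, var(Q) = (3)²var(W_1) + (1)²var(W_2) + (2)²var(W_3)
= (3)²·5.76 + (1)²·1 + (2)²·19.36 = 130.28
sd(Q) = √130.28 ≈ 11.4140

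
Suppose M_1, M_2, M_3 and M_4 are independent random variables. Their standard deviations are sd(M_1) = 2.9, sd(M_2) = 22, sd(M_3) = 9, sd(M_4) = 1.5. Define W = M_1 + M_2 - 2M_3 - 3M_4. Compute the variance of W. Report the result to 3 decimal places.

836.660

var(M_1) = 8.41, var(M_2) = 484, var(M_3) = 81, var(M_4) = 2.25
By independence, var(W) = (1)²var(M_1) + (1)²var(M_2) + (-2)²var(M_3) + (-3)²var(M_4)
= (1)²·8.41 + (1)²·484 + (-2)²·81 + (-3)²·2.25 = 836.66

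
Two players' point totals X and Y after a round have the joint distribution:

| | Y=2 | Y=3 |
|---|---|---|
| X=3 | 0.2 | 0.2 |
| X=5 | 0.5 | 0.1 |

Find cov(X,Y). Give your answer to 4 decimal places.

E[X] = 4.2,  E[Y] = 2.3
E[XY] = 9.5
cov(X,Y) = E[XY] − E[X]E[Y] = 9.5 − (4.2)(2.3) = -0.16

-0.1600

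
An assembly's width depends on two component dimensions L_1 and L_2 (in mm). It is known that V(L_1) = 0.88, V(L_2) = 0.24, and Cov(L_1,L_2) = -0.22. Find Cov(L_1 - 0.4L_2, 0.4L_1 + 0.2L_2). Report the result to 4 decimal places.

Cov(L_1 - 0.4L_2, 0.4L_1 + 0.2L_2) = (1)(0.4)V(L_1) + (-0.4)(0.2)V(L_2) + [(1)(0.2) + (-0.4)(0.4)]Cov(L_1,L_2)
= 0.4·0.88 + -0.08·0.24 + 0.04·-0.22 = 0.324

0.3240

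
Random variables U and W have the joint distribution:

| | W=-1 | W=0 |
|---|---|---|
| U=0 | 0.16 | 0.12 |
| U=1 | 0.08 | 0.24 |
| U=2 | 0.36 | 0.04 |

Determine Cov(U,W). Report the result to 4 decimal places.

E[U] = 1.12,  E[W] = -0.6
E[UW] = -0.8
Cov(U,W) = E[UW] − E[U]E[W] = -0.8 − (1.12)(-0.6) = -0.128

-0.1280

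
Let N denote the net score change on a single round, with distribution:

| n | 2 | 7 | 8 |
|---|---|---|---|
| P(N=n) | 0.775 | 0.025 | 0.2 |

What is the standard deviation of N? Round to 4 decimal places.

2.4636

E[N] = (2)(0.775) + (7)(0.025) + (8)(0.2) = 3.325
E[N²] = (2)²(0.775) + (7)²(0.025) + (8)²(0.2) = 17.125
V(N) = E[N²] − (E[N])² = 17.125 − (3.325)² = 6.069375
sd(N) = √6.069375 ≈ 2.4636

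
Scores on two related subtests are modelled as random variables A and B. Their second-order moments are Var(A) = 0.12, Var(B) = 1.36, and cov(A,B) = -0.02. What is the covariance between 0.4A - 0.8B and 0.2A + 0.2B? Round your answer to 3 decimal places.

cov(0.4A - 0.8B, 0.2A + 0.2B) = (0.4)(0.2)Var(A) + (-0.8)(0.2)Var(B) + [(0.4)(0.2) + (-0.8)(0.2)]cov(A,B)
= 0.08·0.12 + -0.16·1.36 + -0.08·-0.02 = -0.2064

-0.206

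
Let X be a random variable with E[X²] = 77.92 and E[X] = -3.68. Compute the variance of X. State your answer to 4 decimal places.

64.3776

V(X) = 77.92 − (-3.68)² = 64.3776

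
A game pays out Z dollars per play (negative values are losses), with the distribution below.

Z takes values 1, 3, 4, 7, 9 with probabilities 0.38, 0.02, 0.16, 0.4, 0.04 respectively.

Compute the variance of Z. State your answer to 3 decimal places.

E[Z] = (1)(0.38) + (3)(0.02) + (4)(0.16) + (7)(0.4) + (9)(0.04) = 4.24
E[Z²] = (1)²(0.38) + (3)²(0.02) + (4)²(0.16) + (7)²(0.4) + (9)²(0.04) = 25.96
V(Z) = E[Z²] − (E[Z])² = 25.96 − (4.24)² = 7.9824

7.982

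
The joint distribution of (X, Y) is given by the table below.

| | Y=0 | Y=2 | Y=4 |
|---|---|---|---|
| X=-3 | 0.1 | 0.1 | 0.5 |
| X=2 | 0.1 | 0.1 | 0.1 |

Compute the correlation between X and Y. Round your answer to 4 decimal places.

E[X] = -1.5,  E[Y] = 2.8
E[XY] = -5.4
cov(X,Y) = E[XY] − E[X]E[Y] = -5.4 − (-1.5)(2.8) = -1.2
var(X) = 5.25,  var(Y) = 2.56
ρ = -1.2 / √(5.25·2.56) ≈ -0.3273

-0.3273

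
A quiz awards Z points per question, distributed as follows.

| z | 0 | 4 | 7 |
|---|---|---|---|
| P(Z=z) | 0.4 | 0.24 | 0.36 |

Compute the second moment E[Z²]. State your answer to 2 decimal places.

E[Z²] = (0)²(0.4) + (4)²(0.24) + (7)²(0.36) = 21.48

21.48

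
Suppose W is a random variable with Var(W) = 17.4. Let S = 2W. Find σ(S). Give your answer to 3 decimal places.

Var(2W) = (2)²·17.4 = 69.6
σ(S) = √69.6 ≈ 8.343

8.343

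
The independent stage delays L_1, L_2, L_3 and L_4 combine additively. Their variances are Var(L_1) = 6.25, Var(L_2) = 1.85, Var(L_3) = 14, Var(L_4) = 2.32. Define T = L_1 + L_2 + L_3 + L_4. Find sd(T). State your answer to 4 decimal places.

By independence, Var(T) = (1)²Var(L_1) + (1)²Var(L_2) + (1)²Var(L_3) + (1)²Var(L_4)
= (1)²·6.25 + (1)²·1.85 + (1)²·14 + (1)²·2.32 = 24.42
sd(T) = √24.42 ≈ 4.9417

4.9417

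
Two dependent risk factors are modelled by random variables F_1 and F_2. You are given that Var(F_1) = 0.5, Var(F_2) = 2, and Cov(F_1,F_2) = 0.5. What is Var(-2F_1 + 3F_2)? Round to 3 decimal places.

Var(-2F_1 + 3F_2) = (-2)²·Var(F_1) + (3)²·Var(F_2) + 2·(-2)·(3)·Cov(F_1,F_2)
= 4·0.5 + 9·2 + -12·0.5 = 14

14.000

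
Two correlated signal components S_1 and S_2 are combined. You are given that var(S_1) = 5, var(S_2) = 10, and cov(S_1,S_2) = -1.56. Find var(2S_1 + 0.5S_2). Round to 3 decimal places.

var(2S_1 + 0.5S_2) = (2)²·var(S_1) + (0.5)²·var(S_2) + 2·(2)·(0.5)·cov(S_1,S_2)
= 4·5 + 0.25·10 + 2·-1.56 = 19.38

19.380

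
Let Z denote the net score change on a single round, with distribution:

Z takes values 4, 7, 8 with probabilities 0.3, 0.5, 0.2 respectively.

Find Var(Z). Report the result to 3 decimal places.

E[Z] = (4)(0.3) + (7)(0.5) + (8)(0.2) = 6.3
E[Z²] = (4)²(0.3) + (7)²(0.5) + (8)²(0.2) = 42.1
Var(Z) = E[Z²] − (E[Z])² = 42.1 − (6.3)² = 2.41

2.410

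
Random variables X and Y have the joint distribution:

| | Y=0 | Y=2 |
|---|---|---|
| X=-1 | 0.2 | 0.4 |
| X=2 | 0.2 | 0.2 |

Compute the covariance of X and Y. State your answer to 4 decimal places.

E[X] = 0.2,  E[Y] = 1.2
E[XY] = 0
Cov(X,Y) = E[XY] − E[X]E[Y] = 0 − (0.2)(1.2) = -0.24

-0.2400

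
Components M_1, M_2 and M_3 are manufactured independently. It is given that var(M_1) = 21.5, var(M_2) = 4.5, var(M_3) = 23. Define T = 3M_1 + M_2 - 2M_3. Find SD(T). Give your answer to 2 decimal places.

By independence, var(T) = (3)²var(M_1) + (1)²var(M_2) + (-2)²var(M_3)
= (3)²·21.5 + (1)²·4.5 + (-2)²·23 = 290
SD(T) = √290 ≈ 17.03

17.03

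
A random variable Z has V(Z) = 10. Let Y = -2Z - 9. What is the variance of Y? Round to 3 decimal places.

V(-2Z - 9) = (-2)²·V(Z) = 4·10 = 40

40.000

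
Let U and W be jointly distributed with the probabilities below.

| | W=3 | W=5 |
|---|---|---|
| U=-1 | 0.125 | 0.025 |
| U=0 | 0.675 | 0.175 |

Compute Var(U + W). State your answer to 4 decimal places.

0.7875

E[U] = -0.15,  E[W] = 3.4,  E[UW] = -0.5
Var(U) = 0.15 − (-0.15)² = 0.1275;  Var(W) = 12.2 − (3.4)² = 0.64
Cov(U,W) = -0.5 − (-0.15)(3.4) = 0.01
Var(U + W) = (1)²·0.1275 + (1)²·0.64 + 2·(1)·(1)·0.01 = 0.7875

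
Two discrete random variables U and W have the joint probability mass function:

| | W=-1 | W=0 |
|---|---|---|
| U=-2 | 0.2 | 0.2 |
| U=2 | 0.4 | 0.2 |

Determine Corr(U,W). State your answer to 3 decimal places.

E[U] = 0.4,  E[W] = -0.6
E[UW] = -0.4
Cov(U,W) = E[UW] − E[U]E[W] = -0.4 − (0.4)(-0.6) = -0.16
var(U) = 3.84,  var(W) = 0.24
ρ = -0.16 / √(3.84·0.24) ≈ -0.167

-0.167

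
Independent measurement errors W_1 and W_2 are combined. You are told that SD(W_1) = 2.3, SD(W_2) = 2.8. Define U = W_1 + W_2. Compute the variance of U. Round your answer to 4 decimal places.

var(W_1) = 5.29, var(W_2) = 7.84
By independence, var(U) = (1)²var(W_1) + (1)²var(W_2)
= (1)²·5.29 + (1)²·7.84 = 13.13

13.1300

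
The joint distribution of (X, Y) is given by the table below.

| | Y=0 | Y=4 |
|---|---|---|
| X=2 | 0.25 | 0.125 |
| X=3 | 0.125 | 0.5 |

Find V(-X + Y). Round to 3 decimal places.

E[X] = 2.625,  E[Y] = 2.5,  E[XY] = 7
V(X) = 7.125 − (2.625)² = 0.234375;  V(Y) = 10 − (2.5)² = 3.75
Cov(X,Y) = 7 − (2.625)(2.5) = 0.4375
V(-X + Y) = (-1)²·0.234375 + (1)²·3.75 + 2·(-1)·(1)·0.4375 = 3.109375

3.109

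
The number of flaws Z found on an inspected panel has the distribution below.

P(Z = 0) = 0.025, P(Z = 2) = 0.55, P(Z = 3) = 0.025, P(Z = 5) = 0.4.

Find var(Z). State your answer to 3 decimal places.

E[Z] = (0)(0.025) + (2)(0.55) + (3)(0.025) + (5)(0.4) = 3.175
E[Z²] = (0)²(0.025) + (2)²(0.55) + (3)²(0.025) + (5)²(0.4) = 12.425
var(Z) = E[Z²] − (E[Z])² = 12.425 − (3.175)² = 2.344375

2.344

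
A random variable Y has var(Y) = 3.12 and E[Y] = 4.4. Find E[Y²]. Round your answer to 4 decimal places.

E[Y²] = var(Y) + (E[Y])² = 3.12 + (4.4)² = 22.48

22.4800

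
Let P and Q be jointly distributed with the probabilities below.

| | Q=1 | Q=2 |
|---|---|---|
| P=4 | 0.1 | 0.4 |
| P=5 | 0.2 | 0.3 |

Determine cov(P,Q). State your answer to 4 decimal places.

-0.0500

E[P] = 4.5,  E[Q] = 1.7
E[PQ] = 7.6
cov(P,Q) = E[PQ] − E[P]E[Q] = 7.6 − (4.5)(1.7) = -0.05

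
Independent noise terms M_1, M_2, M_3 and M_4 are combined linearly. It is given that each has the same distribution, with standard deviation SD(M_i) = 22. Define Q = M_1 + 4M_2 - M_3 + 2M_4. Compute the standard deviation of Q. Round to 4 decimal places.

103.1891

V(M_i) = (22)² = 484
By independence, V(Q) = (1)²V(M_1) + (4)²V(M_2) + (-1)²V(M_3) + (2)²V(M_4)
= (1)²·484 + (4)²·484 + (-1)²·484 + (2)²·484 = 10648
SD(Q) = √10648 ≈ 103.1891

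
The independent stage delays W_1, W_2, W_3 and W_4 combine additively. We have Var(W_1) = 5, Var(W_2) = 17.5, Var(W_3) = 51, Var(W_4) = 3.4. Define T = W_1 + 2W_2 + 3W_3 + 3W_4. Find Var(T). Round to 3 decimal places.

564.600

By independence, Var(T) = (1)²Var(W_1) + (2)²Var(W_2) + (3)²Var(W_3) + (3)²Var(W_4)
= (1)²·5 + (2)²·17.5 + (3)²·51 + (3)²·3.4 = 564.6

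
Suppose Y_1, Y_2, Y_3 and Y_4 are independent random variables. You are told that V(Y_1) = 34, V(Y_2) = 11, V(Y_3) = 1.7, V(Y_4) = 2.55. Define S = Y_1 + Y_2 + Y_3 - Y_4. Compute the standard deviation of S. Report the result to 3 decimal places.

By independence, V(S) = (1)²V(Y_1) + (1)²V(Y_2) + (1)²V(Y_3) + (-1)²V(Y_4)
= (1)²·34 + (1)²·11 + (1)²·1.7 + (-1)²·2.55 = 49.25
sd(S) = √49.25 ≈ 7.018

7.018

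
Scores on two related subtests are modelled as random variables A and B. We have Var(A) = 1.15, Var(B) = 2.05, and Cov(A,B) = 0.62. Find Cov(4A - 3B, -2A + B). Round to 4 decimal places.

Cov(4A - 3B, -2A + B) = (4)(-2)Var(A) + (-3)(1)Var(B) + [(4)(1) + (-3)(-2)]Cov(A,B)
= -8·1.15 + -3·2.05 + 10·0.62 = -9.15

-9.1500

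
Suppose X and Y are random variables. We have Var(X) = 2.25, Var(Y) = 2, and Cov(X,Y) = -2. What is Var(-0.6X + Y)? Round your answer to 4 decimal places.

Var(-0.6X + Y) = (-0.6)²·Var(X) + (1)²·Var(Y) + 2·(-0.6)·(1)·Cov(X,Y)
= 0.36·2.25 + 1·2 + -1.2·-2 = 5.21

5.2100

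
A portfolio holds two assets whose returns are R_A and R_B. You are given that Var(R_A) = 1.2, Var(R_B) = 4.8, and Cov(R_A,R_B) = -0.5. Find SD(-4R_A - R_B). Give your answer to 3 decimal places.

4.472

Var(-4R_A - R_B) = (-4)²·Var(R_A) + (-1)²·Var(R_B) + 2·(-4)·(-1)·Cov(R_A,R_B)
= 16·1.2 + 1·4.8 + 8·-0.5 = 20
SD(-4R_A - R_B) = √20 ≈ 4.472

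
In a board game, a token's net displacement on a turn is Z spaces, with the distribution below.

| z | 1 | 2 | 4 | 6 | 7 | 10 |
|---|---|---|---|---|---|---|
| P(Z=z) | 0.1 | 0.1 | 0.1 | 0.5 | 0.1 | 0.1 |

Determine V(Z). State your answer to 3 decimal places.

E[Z] = (1)(0.1) + (2)(0.1) + (4)(0.1) + (6)(0.5) + (7)(0.1) + (10)(0.1) = 5.4
E[Z²] = (1)²(0.1) + (2)²(0.1) + (4)²(0.1) + (6)²(0.5) + (7)²(0.1) + (10)²(0.1) = 35
V(Z) = E[Z²] − (E[Z])² = 35 − (5.4)² = 5.84

5.840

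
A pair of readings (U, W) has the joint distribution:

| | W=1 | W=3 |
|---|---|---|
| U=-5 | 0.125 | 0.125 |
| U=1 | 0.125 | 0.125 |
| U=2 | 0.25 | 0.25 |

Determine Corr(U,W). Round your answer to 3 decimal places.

E[U] = 0,  E[W] = 2
E[UW] = 0
Cov(U,W) = E[UW] − E[U]E[W] = 0 − (0)(2) = 0
Var(U) = 8.5,  Var(W) = 1
ρ = 0 / √(8.5·1) ≈ 0.000

0.000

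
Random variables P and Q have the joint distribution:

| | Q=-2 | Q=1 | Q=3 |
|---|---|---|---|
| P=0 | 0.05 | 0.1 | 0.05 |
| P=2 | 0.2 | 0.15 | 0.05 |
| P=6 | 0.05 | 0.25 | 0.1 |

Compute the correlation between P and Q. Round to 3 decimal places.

E[P] = 3.2,  E[Q] = 0.5
E[PQ] = 2.5
cov(P,Q) = E[PQ] − E[P]E[Q] = 2.5 − (3.2)(0.5) = 0.9
Var(P) = 5.76,  Var(Q) = 3.25
ρ = 0.9 / √(5.76·3.25) ≈ 0.208

0.208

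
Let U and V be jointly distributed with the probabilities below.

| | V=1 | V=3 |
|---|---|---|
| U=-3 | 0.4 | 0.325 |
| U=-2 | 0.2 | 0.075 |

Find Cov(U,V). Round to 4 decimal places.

E[U] = -2.725,  E[V] = 1.8
E[UV] = -4.975
Cov(U,V) = E[UV] − E[U]E[V] = -4.975 − (-2.725)(1.8) = -0.07

-0.0700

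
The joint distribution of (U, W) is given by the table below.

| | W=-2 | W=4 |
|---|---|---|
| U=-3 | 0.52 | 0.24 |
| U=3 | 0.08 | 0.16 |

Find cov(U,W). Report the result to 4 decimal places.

E[U] = -1.56,  E[W] = 0.4
E[UW] = 1.68
cov(U,W) = E[UW] − E[U]E[W] = 1.68 − (-1.56)(0.4) = 2.304

2.3040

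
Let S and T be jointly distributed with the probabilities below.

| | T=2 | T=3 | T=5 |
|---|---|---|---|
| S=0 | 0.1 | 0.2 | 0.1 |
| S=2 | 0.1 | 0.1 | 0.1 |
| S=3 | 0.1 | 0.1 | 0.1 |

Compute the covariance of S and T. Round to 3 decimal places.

0.050

E[S] = 1.5,  E[T] = 3.3
E[ST] = 5
Cov(S,T) = E[ST] − E[S]E[T] = 5 − (1.5)(3.3) = 0.05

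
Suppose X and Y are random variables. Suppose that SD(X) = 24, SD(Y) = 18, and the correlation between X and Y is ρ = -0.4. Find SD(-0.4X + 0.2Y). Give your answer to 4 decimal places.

V(X) = (24)² = 576;  V(Y) = (18)² = 324
Cov(X,Y) = ρ·SD(X)·SD(Y) = -0.4·24·18 = -172.8
V(-0.4X + 0.2Y) = (-0.4)²·V(X) + (0.2)²·V(Y) + 2·(-0.4)·(0.2)·Cov(X,Y)
= 0.16·576 + 0.04·324 + -0.16·-172.8 = 132.768
SD(-0.4X + 0.2Y) = √132.768 ≈ 11.5225

11.5225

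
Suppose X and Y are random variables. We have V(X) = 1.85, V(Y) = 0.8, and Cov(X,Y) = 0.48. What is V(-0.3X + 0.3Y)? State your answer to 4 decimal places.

0.1521

V(-0.3X + 0.3Y) = (-0.3)²·V(X) + (0.3)²·V(Y) + 2·(-0.3)·(0.3)·Cov(X,Y)
= 0.09·1.85 + 0.09·0.8 + -0.18·0.48 = 0.1521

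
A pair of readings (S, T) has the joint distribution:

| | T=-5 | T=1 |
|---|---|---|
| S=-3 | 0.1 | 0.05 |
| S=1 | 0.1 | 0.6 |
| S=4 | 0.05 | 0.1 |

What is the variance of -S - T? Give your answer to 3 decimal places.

13.028

E[S] = 0.85,  E[T] = -0.5,  E[ST] = 0.85
Var(S) = 4.45 − (0.85)² = 3.7275;  Var(T) = 7 − (-0.5)² = 6.75
Cov(S,T) = 0.85 − (0.85)(-0.5) = 1.275
Var(-S - T) = (-1)²·3.7275 + (-1)²·6.75 + 2·(-1)·(-1)·1.275 = 13.0275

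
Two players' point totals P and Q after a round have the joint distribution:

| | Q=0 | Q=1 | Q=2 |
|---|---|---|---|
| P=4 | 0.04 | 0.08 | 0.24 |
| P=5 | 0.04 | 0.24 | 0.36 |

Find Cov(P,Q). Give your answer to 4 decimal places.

E[P] = 4.64,  E[Q] = 1.52
E[PQ] = 7.04
Cov(P,Q) = E[PQ] − E[P]E[Q] = 7.04 − (4.64)(1.52) = -0.0128

-0.0128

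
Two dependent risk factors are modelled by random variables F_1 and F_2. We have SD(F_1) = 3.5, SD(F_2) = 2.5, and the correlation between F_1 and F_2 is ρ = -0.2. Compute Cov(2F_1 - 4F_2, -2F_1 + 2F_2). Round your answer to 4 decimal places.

-120.0000

var(F_1) = (3.5)² = 12.25;  var(F_2) = (2.5)² = 6.25
Cov(F_1,F_2) = ρ·SD(F_1)·SD(F_2) = -0.2·3.5·2.5 = -1.75
Cov(2F_1 - 4F_2, -2F_1 + 2F_2) = (2)(-2)var(F_1) + (-4)(2)var(F_2) + [(2)(2) + (-4)(-2)]Cov(F_1,F_2)
= -4·12.25 + -8·6.25 + 12·-1.75 = -120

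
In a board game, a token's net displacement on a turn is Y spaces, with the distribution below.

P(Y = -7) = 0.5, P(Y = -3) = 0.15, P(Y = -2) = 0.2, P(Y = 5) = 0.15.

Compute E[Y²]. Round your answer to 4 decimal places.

30.4000

E[Y²] = (-7)²(0.5) + (-3)²(0.15) + (-2)²(0.2) + (5)²(0.15) = 30.4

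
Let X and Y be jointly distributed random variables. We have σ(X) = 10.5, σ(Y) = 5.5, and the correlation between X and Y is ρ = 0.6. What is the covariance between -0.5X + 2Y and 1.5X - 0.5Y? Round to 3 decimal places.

-0.325

V(X) = (10.5)² = 110.25;  V(Y) = (5.5)² = 30.25
cov(X,Y) = ρ·σ(X)·σ(Y) = 0.6·10.5·5.5 = 34.65
cov(-0.5X + 2Y, 1.5X - 0.5Y) = (-0.5)(1.5)V(X) + (2)(-0.5)V(Y) + [(-0.5)(-0.5) + (2)(1.5)]cov(X,Y)
= -0.75·110.25 + -1·30.25 + 3.25·34.65 = -0.325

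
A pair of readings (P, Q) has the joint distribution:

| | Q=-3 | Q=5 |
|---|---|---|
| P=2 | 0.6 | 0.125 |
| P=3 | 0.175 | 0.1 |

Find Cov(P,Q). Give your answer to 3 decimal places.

E[P] = 2.275,  E[Q] = -1.2
E[PQ] = -2.425
Cov(P,Q) = E[PQ] − E[P]E[Q] = -2.425 − (2.275)(-1.2) = 0.305

0.305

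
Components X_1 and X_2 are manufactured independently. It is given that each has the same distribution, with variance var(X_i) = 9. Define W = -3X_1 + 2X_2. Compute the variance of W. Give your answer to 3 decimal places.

By independence, var(W) = (-3)²var(X_1) + (2)²var(X_2)
= (-3)²·9 + (2)²·9 = 117

117.000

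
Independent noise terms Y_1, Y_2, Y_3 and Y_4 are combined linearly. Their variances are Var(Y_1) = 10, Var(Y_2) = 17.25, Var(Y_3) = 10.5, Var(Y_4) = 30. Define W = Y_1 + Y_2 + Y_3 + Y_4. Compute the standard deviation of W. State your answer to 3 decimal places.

8.231

By independence, Var(W) = (1)²Var(Y_1) + (1)²Var(Y_2) + (1)²Var(Y_3) + (1)²Var(Y_4)
= (1)²·10 + (1)²·17.25 + (1)²·10.5 + (1)²·30 = 67.75
sd(W) = √67.75 ≈ 8.231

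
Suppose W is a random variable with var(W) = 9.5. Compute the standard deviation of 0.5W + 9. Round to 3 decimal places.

var(0.5W + 9) = (0.5)²·9.5 = 2.375
SD(0.5W + 9) = √2.375 ≈ 1.541

1.541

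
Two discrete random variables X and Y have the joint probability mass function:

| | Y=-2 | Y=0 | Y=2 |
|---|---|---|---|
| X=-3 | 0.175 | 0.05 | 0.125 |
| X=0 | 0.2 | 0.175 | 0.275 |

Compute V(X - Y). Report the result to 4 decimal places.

4.4400

E[X] = -1.05,  E[Y] = 0.05,  E[XY] = 0.3
V(X) = 3.15 − (-1.05)² = 2.0475;  V(Y) = 3.1 − (0.05)² = 3.0975
cov(X,Y) = 0.3 − (-1.05)(0.05) = 0.3525
V(X - Y) = (1)²·2.0475 + (-1)²·3.0975 + 2·(1)·(-1)·0.3525 = 4.44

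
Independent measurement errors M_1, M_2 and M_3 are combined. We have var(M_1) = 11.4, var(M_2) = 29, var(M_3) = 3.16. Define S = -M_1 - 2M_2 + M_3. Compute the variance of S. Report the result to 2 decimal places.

130.56

By independence, var(S) = (-1)²var(M_1) + (-2)²var(M_2) + (1)²var(M_3)
= (-1)²·11.4 + (-2)²·29 + (1)²·3.16 = 130.56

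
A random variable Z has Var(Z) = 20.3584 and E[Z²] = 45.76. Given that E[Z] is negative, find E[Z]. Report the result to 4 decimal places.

-5.0400

(E[Z])² = E[Z²] − Var(Z) = 45.76 − 20.3584 = 25.4016
E[Z] = −√25.4016 = -5.04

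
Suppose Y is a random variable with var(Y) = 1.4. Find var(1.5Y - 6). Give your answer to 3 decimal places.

3.150

var(1.5Y - 6) = (1.5)²·var(Y) = 2.25·1.4 = 3.15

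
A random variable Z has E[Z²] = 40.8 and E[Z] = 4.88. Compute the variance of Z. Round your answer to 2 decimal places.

Var(Z) = 40.8 − (4.88)² = 16.9856

16.99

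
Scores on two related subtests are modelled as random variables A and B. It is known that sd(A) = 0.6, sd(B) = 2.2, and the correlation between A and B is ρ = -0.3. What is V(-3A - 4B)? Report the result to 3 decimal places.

71.176

V(A) = (0.6)² = 0.36;  V(B) = (2.2)² = 4.84
Cov(A,B) = ρ·sd(A)·sd(B) = -0.3·0.6·2.2 = -0.396
V(-3A - 4B) = (-3)²·V(A) + (-4)²·V(B) + 2·(-3)·(-4)·Cov(A,B)
= 9·0.36 + 16·4.84 + 24·-0.396 = 71.176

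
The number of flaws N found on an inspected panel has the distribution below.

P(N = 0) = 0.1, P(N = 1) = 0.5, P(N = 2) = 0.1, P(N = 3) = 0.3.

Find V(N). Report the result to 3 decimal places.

1.040

E[N] = (0)(0.1) + (1)(0.5) + (2)(0.1) + (3)(0.3) = 1.6
E[N²] = (0)²(0.1) + (1)²(0.5) + (2)²(0.1) + (3)²(0.3) = 3.6
V(N) = E[N²] − (E[N])² = 3.6 − (1.6)² = 1.04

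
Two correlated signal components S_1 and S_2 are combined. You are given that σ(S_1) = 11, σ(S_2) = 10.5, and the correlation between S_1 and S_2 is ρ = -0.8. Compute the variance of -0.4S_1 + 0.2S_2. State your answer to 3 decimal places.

38.554

V(S_1) = (11)² = 121;  V(S_2) = (10.5)² = 110.25
cov(S_1,S_2) = ρ·σ(S_1)·σ(S_2) = -0.8·11·10.5 = -92.4
V(-0.4S_1 + 0.2S_2) = (-0.4)²·V(S_1) + (0.2)²·V(S_2) + 2·(-0.4)·(0.2)·cov(S_1,S_2)
= 0.16·121 + 0.04·110.25 + -0.16·-92.4 = 38.554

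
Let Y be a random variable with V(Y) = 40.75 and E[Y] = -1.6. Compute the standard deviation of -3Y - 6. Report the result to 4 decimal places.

V(-3Y - 6) = (-3)²·40.75 = 366.75
σ(-3Y - 6) = √366.75 ≈ 19.1507

19.1507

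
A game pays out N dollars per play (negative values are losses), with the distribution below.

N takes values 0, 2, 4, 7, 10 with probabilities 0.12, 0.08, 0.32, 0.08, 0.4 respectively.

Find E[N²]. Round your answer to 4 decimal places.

E[N²] = (0)²(0.12) + (2)²(0.08) + (4)²(0.32) + (7)²(0.08) + (10)²(0.4) = 49.36

49.3600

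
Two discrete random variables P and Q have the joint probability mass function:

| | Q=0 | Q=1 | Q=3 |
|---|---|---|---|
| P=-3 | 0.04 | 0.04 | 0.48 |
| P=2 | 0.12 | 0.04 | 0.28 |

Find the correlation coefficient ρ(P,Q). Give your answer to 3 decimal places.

-0.275

E[P] = -0.8,  E[Q] = 2.36
E[PQ] = -2.68
Cov(P,Q) = E[PQ] − E[P]E[Q] = -2.68 − (-0.8)(2.36) = -0.792
var(P) = 6.16,  var(Q) = 1.3504
ρ = -0.792 / √(6.16·1.3504) ≈ -0.275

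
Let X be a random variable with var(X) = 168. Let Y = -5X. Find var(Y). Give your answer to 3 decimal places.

var(-5X) = (-5)²·var(X) = 25·168 = 4200

4200.000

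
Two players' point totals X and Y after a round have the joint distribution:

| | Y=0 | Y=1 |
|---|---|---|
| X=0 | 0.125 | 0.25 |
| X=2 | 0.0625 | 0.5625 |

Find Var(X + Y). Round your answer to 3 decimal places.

1.309

E[X] = 1.25,  E[Y] = 0.8125,  E[XY] = 1.125
Var(X) = 2.5 − (1.25)² = 0.9375;  Var(Y) = 0.8125 − (0.8125)² = 0.15234375
Cov(X,Y) = 1.125 − (1.25)(0.8125) = 0.109375
Var(X + Y) = (1)²·0.9375 + (1)²·0.15234375 + 2·(1)·(1)·0.109375 = 1.30859375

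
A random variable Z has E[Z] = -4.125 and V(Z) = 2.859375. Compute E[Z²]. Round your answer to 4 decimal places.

E[Z²] = V(Z) + (E[Z])² = 2.859375 + (-4.125)² = 19.875

19.8750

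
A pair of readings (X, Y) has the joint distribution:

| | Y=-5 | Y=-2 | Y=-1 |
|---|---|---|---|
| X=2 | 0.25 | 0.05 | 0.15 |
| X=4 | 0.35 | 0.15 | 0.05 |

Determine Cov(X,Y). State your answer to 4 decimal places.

E[X] = 3.1,  E[Y] = -3.6
E[XY] = -11.4
Cov(X,Y) = E[XY] − E[X]E[Y] = -11.4 − (3.1)(-3.6) = -0.24

-0.2400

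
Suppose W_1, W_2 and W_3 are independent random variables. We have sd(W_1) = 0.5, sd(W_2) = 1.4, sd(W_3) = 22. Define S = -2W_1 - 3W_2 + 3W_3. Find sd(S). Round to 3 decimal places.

Var(W_1) = 0.25, Var(W_2) = 1.96, Var(W_3) = 484
By independence, Var(S) = (-2)²Var(W_1) + (-3)²Var(W_2) + (3)²Var(W_3)
= (-2)²·0.25 + (-3)²·1.96 + (3)²·484 = 4374.64
sd(S) = √4374.64 ≈ 66.141

66.141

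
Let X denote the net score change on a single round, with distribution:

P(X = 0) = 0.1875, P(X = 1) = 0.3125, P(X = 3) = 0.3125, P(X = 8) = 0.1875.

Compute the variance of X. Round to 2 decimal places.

7.56

E[X] = (0)(0.1875) + (1)(0.3125) + (3)(0.3125) + (8)(0.1875) = 2.75
E[X²] = (0)²(0.1875) + (1)²(0.3125) + (3)²(0.3125) + (8)²(0.1875) = 15.125
V(X) = E[X²] − (E[X])² = 15.125 − (2.75)² = 7.5625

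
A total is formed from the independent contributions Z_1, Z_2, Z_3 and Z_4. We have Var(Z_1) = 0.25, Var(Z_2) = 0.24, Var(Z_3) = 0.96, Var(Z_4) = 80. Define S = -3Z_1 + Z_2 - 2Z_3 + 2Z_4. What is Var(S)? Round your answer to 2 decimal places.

By independence, Var(S) = (-3)²Var(Z_1) + (1)²Var(Z_2) + (-2)²Var(Z_3) + (2)²Var(Z_4)
= (-3)²·0.25 + (1)²·0.24 + (-2)²·0.96 + (2)²·80 = 326.33

326.33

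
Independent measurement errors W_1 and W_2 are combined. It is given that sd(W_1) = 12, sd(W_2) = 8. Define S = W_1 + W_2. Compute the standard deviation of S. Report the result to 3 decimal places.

var(W_1) = 144, var(W_2) = 64
By independence, var(S) = (1)²var(W_1) + (1)²var(W_2)
= (1)²·144 + (1)²·64 = 208
sd(S) = √208 ≈ 14.422

14.422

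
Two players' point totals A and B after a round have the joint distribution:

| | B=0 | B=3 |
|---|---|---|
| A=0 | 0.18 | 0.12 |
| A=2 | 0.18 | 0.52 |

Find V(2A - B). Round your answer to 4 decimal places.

E[A] = 1.4,  E[B] = 1.92,  E[AB] = 3.12
V(A) = 2.8 − (1.4)² = 0.84;  V(B) = 5.76 − (1.92)² = 2.0736
cov(A,B) = 3.12 − (1.4)(1.92) = 0.432
V(2A - B) = (2)²·0.84 + (-1)²·2.0736 + 2·(2)·(-1)·0.432 = 3.7056

3.7056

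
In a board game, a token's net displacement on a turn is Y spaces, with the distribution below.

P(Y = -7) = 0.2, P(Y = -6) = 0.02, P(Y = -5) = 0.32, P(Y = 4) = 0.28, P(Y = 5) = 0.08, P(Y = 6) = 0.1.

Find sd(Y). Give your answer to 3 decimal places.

E[Y] = (-7)(0.2) + (-6)(0.02) + (-5)(0.32) + (4)(0.28) + (5)(0.08) + (6)(0.1) = -1
E[Y²] = (-7)²(0.2) + (-6)²(0.02) + (-5)²(0.32) + (4)²(0.28) + (5)²(0.08) + (6)²(0.1) = 28.6
var(Y) = E[Y²] − (E[Y])² = 28.6 − (-1)² = 27.6
sd(Y) = √27.6 ≈ 5.254

5.254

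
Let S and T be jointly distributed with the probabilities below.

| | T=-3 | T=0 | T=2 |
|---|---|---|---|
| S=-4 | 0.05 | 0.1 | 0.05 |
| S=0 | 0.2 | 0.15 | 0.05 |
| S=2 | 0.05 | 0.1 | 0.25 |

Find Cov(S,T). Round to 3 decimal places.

0.900

E[S] = 0,  E[T] = -0.2
E[ST] = 0.9
Cov(S,T) = E[ST] − E[S]E[T] = 0.9 − (0)(-0.2) = 0.9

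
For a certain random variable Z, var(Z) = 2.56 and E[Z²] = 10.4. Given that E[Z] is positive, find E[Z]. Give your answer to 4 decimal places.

2.8000

(E[Z])² = E[Z²] − var(Z) = 10.4 − 2.56 = 7.84
E[Z] = √7.84 = 2.8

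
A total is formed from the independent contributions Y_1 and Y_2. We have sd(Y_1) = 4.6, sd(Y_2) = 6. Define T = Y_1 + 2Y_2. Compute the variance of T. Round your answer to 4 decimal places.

165.1600

V(Y_1) = 21.16, V(Y_2) = 36
By independence, V(T) = (1)²V(Y_1) + (2)²V(Y_2)
= (1)²·21.16 + (2)²·36 = 165.16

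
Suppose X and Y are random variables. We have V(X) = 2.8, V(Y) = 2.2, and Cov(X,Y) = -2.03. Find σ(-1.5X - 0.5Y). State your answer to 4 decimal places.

V(-1.5X - 0.5Y) = (-1.5)²·V(X) + (-0.5)²·V(Y) + 2·(-1.5)·(-0.5)·Cov(X,Y)
= 2.25·2.8 + 0.25·2.2 + 1.5·-2.03 = 3.805
σ(-1.5X - 0.5Y) = √3.805 ≈ 1.9506

1.9506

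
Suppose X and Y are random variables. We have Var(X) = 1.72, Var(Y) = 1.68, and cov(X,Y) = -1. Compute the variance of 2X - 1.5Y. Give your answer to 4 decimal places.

16.6600

Var(2X - 1.5Y) = (2)²·Var(X) + (-1.5)²·Var(Y) + 2·(2)·(-1.5)·cov(X,Y)
= 4·1.72 + 2.25·1.68 + -6·-1 = 16.66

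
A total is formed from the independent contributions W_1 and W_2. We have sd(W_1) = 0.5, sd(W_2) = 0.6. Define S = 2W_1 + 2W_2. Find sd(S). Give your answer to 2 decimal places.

1.56

Var(W_1) = 0.25, Var(W_2) = 0.36
By independence, Var(S) = (2)²Var(W_1) + (2)²Var(W_2)
= (2)²·0.25 + (2)²·0.36 = 2.44
sd(S) = √2.44 ≈ 1.56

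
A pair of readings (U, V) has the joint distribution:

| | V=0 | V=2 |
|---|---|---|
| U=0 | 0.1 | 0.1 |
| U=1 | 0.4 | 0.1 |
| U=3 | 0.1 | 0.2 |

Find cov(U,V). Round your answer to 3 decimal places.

0.280

E[U] = 1.4,  E[V] = 0.8
E[UV] = 1.4
cov(U,V) = E[UV] − E[U]E[V] = 1.4 − (1.4)(0.8) = 0.28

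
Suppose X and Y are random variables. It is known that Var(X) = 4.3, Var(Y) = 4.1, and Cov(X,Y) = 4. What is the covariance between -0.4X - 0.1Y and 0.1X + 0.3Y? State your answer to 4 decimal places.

-0.8150

Cov(-0.4X - 0.1Y, 0.1X + 0.3Y) = (-0.4)(0.1)Var(X) + (-0.1)(0.3)Var(Y) + [(-0.4)(0.3) + (-0.1)(0.1)]Cov(X,Y)
= -0.04·4.3 + -0.03·4.1 + -0.13·4 = -0.815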